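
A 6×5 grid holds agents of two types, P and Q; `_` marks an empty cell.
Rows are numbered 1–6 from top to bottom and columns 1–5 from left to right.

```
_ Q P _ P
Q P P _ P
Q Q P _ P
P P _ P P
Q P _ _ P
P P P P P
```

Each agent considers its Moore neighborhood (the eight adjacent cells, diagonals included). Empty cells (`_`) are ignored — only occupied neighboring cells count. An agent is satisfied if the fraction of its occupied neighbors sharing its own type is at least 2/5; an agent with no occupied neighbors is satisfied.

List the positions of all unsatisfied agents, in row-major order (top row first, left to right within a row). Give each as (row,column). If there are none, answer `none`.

(1,2), (3,2), (5,1)

Row 1: (1,2)Q 1/4 unhappy · (1,3)P 2/3 ok · (1,5)P 1/1 ok
Row 2: (2,1)Q 3/4 ok · (2,2)P 3/7 ok · (2,3)P 3/5 ok · (2,5)P 2/2 ok
Row 3: (3,1)Q 2/5 ok · (3,2)Q 2/7 unhappy · (3,3)P 4/5 ok · (3,5)P 3/3 ok
Row 4: (4,1)P 2/5 ok · (4,2)P 3/6 ok · (4,4)P 4/4 ok · (4,5)P 3/3 ok
Row 5: (5,1)Q 0/5 unhappy · (5,2)P 5/6 ok · (5,5)P 4/4 ok
Row 6: (6,1)P 2/3 ok · (6,2)P 3/4 ok · (6,3)P 3/3 ok · (6,4)P 3/3 ok · (6,5)P 2/2 ok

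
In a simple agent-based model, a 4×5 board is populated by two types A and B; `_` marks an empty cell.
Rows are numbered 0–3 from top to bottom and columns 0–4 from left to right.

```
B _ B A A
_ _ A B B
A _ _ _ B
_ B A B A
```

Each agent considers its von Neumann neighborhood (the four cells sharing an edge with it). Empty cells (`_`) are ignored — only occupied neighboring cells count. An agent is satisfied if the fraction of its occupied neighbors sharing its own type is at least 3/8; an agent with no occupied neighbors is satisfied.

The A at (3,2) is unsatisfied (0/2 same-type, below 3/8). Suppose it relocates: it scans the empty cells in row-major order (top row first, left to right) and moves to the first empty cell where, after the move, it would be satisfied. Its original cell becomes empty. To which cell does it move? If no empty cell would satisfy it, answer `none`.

Vacating (3,2). Empty cells in order:
  (0,1): 0/2 same-type → still unsatisfied.
  (1,0): 1/2 same-type → satisfied — stop here.

(1,0)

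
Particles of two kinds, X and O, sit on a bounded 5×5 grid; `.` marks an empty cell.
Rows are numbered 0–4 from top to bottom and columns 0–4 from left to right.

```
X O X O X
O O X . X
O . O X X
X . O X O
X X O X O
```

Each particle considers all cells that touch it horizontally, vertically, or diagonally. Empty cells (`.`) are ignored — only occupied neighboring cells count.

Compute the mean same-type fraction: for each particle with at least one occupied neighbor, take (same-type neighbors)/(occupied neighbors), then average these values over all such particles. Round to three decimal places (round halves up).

0.446

(0,0)X 0/3
(0,1)O 2/5
(0,2)X 1/4
(0,3)O 0/4
(0,4)X 1/2
(1,0)O 3/4
(1,1)O 4/7
(1,2)X 2/6
(1,4)X 3/4
(2,0)O 2/3
(2,2)O 2/5
(2,3)X 4/7
(2,4)X 3/4
(3,0)X 2/3
(3,2)O 2/6
(3,3)X 3/8
(3,4)O 1/5
(4,0)X 2/2
(4,1)X 2/4
(4,2)O 1/4
(4,3)X 1/5
(4,4)O 1/3
Sum over 22 particles: 0/3 + 2/5 + 1/4 + 0/4 + 1/2 + 3/4 + 4/7 + 2/6 + 3/4 + 2/3 + 2/5 + 4/7 + 3/4 + 2/3 + 2/6 + 3/8 + 1/5 + 2/2 + 2/4 + 1/4 + 1/5 + 1/3 = 8233/840; mean = 8233/840 ÷ 22 = 8233/18480 = 0.445508… → 0.446.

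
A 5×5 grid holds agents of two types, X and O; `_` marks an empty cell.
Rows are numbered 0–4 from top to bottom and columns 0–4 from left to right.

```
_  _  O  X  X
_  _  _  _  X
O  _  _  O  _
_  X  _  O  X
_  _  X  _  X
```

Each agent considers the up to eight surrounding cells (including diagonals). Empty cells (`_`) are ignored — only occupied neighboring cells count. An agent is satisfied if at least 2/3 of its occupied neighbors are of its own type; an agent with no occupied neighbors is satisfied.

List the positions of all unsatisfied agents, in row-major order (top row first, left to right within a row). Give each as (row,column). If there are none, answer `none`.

(0,2), (2,0), (2,3), (3,1), (3,3), (3,4), (4,2), (4,4)

Row 0: (0,2)O 0/1 not · (0,3)X 2/3 satisfied · (0,4)X 2/2 satisfied
Row 1: (1,4)X 2/3 satisfied
Row 2: (2,0)O 0/1 not · (2,3)O 1/3 not
Row 3: (3,1)X 1/2 not · (3,3)O 1/4 not · (3,4)X 1/3 not
Row 4: (4,2)X 1/2 not · (4,4)X 1/2 not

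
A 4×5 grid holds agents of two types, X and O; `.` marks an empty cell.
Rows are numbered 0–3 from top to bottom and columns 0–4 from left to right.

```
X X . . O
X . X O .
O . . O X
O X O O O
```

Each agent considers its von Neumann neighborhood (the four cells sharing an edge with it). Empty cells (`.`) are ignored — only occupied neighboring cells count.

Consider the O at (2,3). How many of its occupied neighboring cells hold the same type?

Occupied neighbors of (2,3): (1,3)=O, (3,3)=O, (2,4)=X.
Same type (O): 2 of 3.

2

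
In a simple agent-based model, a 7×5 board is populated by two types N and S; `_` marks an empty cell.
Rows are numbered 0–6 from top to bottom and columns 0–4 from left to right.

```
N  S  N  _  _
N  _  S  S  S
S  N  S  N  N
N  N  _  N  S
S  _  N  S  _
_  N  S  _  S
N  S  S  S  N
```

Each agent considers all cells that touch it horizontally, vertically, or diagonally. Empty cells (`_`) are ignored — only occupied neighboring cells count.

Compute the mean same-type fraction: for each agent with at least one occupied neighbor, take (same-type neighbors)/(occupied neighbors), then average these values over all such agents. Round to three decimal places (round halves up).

(0,0)N 1/2
(0,1)S 1/4
(0,2)N 0/3
(1,0)N 2/4
(1,2)S 3/6
(1,3)S 3/6
(1,4)S 1/3
(2,0)S 0/4
(2,1)N 3/6
(2,2)S 2/6
(2,3)N 2/7
(2,4)N 2/5
(3,0)N 2/4
(3,1)N 3/6
(3,3)N 3/6
(3,4)S 1/4
(4,0)S 0/3
(4,2)N 3/5
(4,3)S 3/5
(5,1)N 2/6
(5,2)S 4/6
(5,4)S 2/3
(6,0)N 1/2
(6,1)S 2/4
(6,2)S 3/4
(6,3)S 3/4
(6,4)N 0/2
Sum over 27 agents: 1/2 + 1/4 + 0/3 + 2/4 + 3/6 + 3/6 + 1/3 + 0/4 + 3/6 + 2/6 + 2/7 + 2/5 + 2/4 + 3/6 + 3/6 + 1/4 + 0/3 + 3/5 + 3/5 + 2/6 + 4/6 + 2/3 + 1/2 + 2/4 + 3/4 + 3/4 + 0/2 = 1178/105; mean = 1178/105 ÷ 27 = 1178/2835 = 0.415520… → 0.416.

0.416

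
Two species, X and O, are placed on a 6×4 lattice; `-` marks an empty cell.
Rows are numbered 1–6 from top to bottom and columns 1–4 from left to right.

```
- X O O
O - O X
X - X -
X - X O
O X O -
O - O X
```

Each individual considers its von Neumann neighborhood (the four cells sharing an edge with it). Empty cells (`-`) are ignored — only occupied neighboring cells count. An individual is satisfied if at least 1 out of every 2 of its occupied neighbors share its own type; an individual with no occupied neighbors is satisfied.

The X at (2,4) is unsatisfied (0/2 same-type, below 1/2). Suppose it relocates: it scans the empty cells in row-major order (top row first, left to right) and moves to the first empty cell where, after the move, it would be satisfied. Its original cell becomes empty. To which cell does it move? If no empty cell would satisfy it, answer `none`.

Vacating (2,4). Empty cells in order:
  (1,1): 1/2 same-type → satisfied — stop here.

(1,1)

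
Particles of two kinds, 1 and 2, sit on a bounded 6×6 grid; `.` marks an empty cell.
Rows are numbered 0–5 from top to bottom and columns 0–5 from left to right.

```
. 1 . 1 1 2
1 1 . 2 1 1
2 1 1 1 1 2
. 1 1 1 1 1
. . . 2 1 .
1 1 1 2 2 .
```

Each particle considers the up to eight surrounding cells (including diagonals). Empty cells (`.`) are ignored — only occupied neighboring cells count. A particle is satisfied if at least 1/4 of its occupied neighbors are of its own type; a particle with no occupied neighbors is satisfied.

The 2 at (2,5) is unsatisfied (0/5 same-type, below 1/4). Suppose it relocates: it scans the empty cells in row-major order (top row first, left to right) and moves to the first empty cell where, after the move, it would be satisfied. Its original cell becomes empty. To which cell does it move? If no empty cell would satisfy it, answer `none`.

Vacating (2,5). Empty cells in order:
  (0,0): 0/3 same-type → still unsatisfied.
  (0,2): 1/4 same-type → satisfied — stop here.

(0,2)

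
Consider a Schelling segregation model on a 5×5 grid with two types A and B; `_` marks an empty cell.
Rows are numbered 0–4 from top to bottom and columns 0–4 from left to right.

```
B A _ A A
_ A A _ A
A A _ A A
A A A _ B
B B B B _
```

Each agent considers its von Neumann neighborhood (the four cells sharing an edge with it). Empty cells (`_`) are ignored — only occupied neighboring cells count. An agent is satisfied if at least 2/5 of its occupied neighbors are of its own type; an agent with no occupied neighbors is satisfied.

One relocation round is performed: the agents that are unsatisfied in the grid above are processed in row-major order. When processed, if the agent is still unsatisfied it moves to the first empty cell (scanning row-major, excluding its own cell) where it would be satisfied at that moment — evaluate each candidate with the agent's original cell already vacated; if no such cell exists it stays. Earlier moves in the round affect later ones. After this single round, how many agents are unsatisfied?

Initially unsatisfied (in order): (0,0), (3,4).
  (0,0) → (3,3).
  (3,4): now satisfied by earlier moves; stays.
Resulting grid:
_ A _ A A
_ A A _ A
A A _ A A
A A A B B
B B B B _
Unsatisfied now: (3,2).

1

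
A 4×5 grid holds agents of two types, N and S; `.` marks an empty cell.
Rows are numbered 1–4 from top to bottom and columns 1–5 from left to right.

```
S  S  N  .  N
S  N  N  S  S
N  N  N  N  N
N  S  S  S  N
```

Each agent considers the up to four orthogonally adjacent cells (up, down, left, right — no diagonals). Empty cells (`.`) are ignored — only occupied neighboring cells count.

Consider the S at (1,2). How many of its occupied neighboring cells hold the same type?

Occupied neighbors of (1,2): (2,2)=N, (1,1)=S, (1,3)=N.
Same type (S): 1 of 3.

1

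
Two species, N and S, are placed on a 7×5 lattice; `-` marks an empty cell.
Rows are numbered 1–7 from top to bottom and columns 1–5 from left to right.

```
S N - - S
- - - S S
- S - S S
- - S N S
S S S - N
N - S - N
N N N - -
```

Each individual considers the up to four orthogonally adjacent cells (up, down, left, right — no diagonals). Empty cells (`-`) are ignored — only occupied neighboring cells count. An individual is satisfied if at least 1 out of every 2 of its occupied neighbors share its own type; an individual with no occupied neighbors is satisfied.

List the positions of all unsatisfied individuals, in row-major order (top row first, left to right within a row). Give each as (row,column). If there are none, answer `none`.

Row 1: (1,1)S 0/1 not · (1,2)N 0/1 not · (1,5)S 1/1 satisfied
Row 2: (2,4)S 2/2 satisfied · (2,5)S 3/3 satisfied
Row 3: (3,2)S 0/0 satisfied · (3,4)S 2/3 satisfied · (3,5)S 3/3 satisfied
Row 4: (4,3)S 1/2 satisfied · (4,4)N 0/3 not · (4,5)S 1/3 not
Row 5: (5,1)S 1/2 satisfied · (5,2)S 2/2 satisfied · (5,3)S 3/3 satisfied · (5,5)N 1/2 satisfied
Row 6: (6,1)N 1/2 satisfied · (6,3)S 1/2 satisfied · (6,5)N 1/1 satisfied
Row 7: (7,1)N 2/2 satisfied · (7,2)N 2/2 satisfied · (7,3)N 1/2 satisfied

(1,1), (1,2), (4,4), (4,5)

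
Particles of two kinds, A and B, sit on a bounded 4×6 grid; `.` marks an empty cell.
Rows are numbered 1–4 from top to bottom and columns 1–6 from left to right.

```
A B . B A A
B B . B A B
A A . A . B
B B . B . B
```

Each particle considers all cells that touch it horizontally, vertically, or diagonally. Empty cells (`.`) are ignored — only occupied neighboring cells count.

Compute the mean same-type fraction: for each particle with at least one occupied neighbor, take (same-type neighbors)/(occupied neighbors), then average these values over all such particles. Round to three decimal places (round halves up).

0.381

(1,1)A 0/3
(1,2)B 2/3
(1,4)B 1/3
(1,5)A 2/5
(1,6)A 2/3
(2,1)B 2/5
(2,2)B 2/5
(2,4)B 1/4
(2,5)A 3/7
(2,6)B 1/4
(3,1)A 1/5
(3,2)A 1/5
(3,4)A 1/3
(3,6)B 2/3
(4,1)B 1/3
(4,2)B 1/3
(4,4)B 0/1
(4,6)B 1/1
Sum over 18 particles: 0/3 + 2/3 + 1/3 + 2/5 + 2/3 + 2/5 + 2/5 + 1/4 + 3/7 + 1/4 + 1/5 + 1/5 + 1/3 + 2/3 + 1/3 + 1/3 + 0/1 + 1/1 = 1441/210; mean = 1441/210 ÷ 18 = 1441/3780 = 0.381216… → 0.381.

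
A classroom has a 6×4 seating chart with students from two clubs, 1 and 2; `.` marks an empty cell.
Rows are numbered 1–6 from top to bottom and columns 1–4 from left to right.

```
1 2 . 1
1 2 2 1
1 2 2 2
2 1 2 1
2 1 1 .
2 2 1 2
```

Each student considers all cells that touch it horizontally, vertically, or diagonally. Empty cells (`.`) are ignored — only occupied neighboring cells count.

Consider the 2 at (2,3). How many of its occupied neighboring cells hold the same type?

Occupied neighbors of (2,3): (1,2)=2, (1,4)=1, (2,2)=2, (2,4)=1, (3,2)=2, (3,3)=2, (3,4)=2.
Same type (2): 5 of 7.

5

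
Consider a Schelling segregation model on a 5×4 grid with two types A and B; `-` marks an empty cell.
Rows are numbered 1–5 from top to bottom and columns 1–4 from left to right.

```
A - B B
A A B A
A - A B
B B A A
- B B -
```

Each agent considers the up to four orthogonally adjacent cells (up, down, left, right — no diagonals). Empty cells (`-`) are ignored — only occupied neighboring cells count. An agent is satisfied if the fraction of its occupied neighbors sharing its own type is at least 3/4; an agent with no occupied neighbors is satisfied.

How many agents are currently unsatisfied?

Row 1: (1,1)A 1/1 satisfied · (1,3)B 2/2 satisfied · (1,4)B 1/2 not
Row 2: (2,1)A 3/3 satisfied · (2,2)A 1/2 not · (2,3)B 1/4 not · (2,4)A 0/3 not
Row 3: (3,1)A 1/2 not · (3,3)A 1/3 not · (3,4)B 0/3 not
Row 4: (4,1)B 1/2 not · (4,2)B 2/3 not · (4,3)A 2/4 not · (4,4)A 1/2 not
Row 5: (5,2)B 2/2 satisfied · (5,3)B 1/2 not
Unsatisfied: (1,4), (2,2), (2,3), (2,4), (3,1), (3,3), (3,4), (4,1), (4,2), (4,3), (4,4), (5,3) — 12 in total.

12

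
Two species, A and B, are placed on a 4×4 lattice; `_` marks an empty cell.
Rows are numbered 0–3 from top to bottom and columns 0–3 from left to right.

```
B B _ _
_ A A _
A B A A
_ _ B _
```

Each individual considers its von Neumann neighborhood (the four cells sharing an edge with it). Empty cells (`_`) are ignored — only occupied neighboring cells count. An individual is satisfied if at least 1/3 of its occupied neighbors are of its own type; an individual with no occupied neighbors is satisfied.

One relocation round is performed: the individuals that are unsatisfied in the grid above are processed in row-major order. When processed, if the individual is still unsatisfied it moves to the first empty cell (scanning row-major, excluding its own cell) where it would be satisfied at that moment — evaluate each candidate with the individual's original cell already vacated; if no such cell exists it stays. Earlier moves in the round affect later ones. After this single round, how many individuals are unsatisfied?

Initially unsatisfied (in order): (2,0), (2,1), (3,2).
  (2,0) → (0,2).
  (2,1) → (1,0).
  (3,2) → (2,0).
Resulting grid:
B B A _
B A A _
B _ A A
_ _ _ _
All satisfied now.

0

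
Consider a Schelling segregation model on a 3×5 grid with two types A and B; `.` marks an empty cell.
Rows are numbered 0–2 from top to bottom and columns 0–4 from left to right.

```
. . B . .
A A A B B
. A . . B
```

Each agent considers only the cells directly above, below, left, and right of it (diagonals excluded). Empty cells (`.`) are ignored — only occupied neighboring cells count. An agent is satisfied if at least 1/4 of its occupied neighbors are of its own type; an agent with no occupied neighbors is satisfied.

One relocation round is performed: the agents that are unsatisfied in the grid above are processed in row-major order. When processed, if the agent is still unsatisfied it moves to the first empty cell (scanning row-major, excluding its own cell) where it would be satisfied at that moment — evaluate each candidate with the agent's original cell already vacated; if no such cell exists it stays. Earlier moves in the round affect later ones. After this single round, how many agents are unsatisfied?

0

Initially unsatisfied (in order): (0,2).
  (0,2) → (0,3).
Resulting grid:
. . . B .
A A A B B
. A . . B
All satisfied now.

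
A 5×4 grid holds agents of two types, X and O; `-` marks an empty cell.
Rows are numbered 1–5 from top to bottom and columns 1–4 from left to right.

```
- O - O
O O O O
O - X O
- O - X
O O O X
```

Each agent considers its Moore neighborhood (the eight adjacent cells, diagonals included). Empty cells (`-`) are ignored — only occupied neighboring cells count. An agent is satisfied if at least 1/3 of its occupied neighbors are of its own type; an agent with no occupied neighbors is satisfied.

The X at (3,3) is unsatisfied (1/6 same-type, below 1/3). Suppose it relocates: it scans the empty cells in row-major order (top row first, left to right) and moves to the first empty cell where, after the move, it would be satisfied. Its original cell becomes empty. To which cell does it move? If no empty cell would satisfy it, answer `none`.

(4,3)

Vacating (3,3). Empty cells in order:
  (1,1): 0/3 same-type → still unsatisfied.
  (1,3): 0/5 same-type → still unsatisfied.
  (3,2): 0/5 same-type → still unsatisfied.
  (4,1): 0/4 same-type → still unsatisfied.
  (4,3): 2/6 same-type → satisfied — stop here.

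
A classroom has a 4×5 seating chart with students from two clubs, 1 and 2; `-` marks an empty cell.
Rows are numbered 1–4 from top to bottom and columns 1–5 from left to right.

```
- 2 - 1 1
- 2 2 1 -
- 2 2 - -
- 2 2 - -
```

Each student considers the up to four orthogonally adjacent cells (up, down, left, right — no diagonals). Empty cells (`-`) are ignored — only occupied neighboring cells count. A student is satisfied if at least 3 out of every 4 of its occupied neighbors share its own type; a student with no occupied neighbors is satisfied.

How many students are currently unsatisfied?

(1,2)2 1/1 satisfied
(1,4)1 2/2 satisfied
(1,5)1 1/1 satisfied
(2,2)2 3/3 satisfied
(2,3)2 2/3 not
(2,4)1 1/2 not
(3,2)2 3/3 satisfied
(3,3)2 3/3 satisfied
(4,2)2 2/2 satisfied
(4,3)2 2/2 satisfied
Unsatisfied: (2,3), (2,4) — 2 in total.

2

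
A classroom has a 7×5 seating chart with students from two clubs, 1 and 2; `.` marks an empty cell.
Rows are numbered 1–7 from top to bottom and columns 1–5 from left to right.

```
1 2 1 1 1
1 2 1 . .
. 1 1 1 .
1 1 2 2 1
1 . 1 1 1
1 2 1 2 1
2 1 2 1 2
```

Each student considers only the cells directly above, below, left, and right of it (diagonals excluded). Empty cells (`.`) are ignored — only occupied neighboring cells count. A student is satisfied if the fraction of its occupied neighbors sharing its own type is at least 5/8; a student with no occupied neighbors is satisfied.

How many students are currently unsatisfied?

Row 1: (1,1)1 1/2 unhappy · (1,2)2 1/3 unhappy · (1,3)1 2/3 ok · (1,4)1 2/2 ok · (1,5)1 1/1 ok
Row 2: (2,1)1 1/2 unhappy · (2,2)2 1/4 unhappy · (2,3)1 2/3 ok
Row 3: (3,2)1 2/3 ok · (3,3)1 3/4 ok · (3,4)1 1/2 unhappy
Row 4: (4,1)1 2/2 ok · (4,2)1 2/3 ok · (4,3)2 1/4 unhappy · (4,4)2 1/4 unhappy · (4,5)1 1/2 unhappy
Row 5: (5,1)1 2/2 ok · (5,3)1 2/3 ok · (5,4)1 2/4 unhappy · (5,5)1 3/3 ok
Row 6: (6,1)1 1/3 unhappy · (6,2)2 0/3 unhappy · (6,3)1 1/4 unhappy · (6,4)2 0/4 unhappy · (6,5)1 1/3 unhappy
Row 7: (7,1)2 0/2 unhappy · (7,2)1 0/3 unhappy · (7,3)2 0/3 unhappy · (7,4)1 0/3 unhappy · (7,5)2 0/2 unhappy
Unsatisfied: (1,1), (1,2), (2,1), (2,2), (3,4), (4,3), (4,4), (4,5), (5,4), (6,1), (6,2), (6,3), (6,4), (6,5), (7,1), (7,2), (7,3), (7,4), (7,5) — 19 in total.

19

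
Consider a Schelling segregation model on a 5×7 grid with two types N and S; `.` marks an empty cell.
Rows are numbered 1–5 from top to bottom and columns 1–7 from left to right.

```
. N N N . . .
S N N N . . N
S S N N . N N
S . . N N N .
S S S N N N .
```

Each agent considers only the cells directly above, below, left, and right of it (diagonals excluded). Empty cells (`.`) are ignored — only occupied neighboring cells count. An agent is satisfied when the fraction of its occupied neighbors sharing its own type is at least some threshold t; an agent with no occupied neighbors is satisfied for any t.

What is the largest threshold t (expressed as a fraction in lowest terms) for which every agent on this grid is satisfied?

1/3

(1,2)N 2/2
(1,3)N 3/3
(1,4)N 2/2
(2,1)S 1/2
(2,2)N 2/4
(2,3)N 4/4
(2,4)N 3/3
(2,7)N 1/1
(3,1)S 3/3
(3,2)S 1/3
(3,3)N 2/3
(3,4)N 3/3
(3,6)N 2/2
(3,7)N 2/2
(4,1)S 2/2
(4,4)N 3/3
(4,5)N 3/3
(4,6)N 3/3
(5,1)S 2/2
(5,2)S 2/2
(5,3)S 1/2
(5,4)N 2/3
(5,5)N 3/3
(5,6)N 2/2
The smallest same-type fraction is 1/3 at (3,2), which reduces to 1/3. Any threshold above that leaves this agent unsatisfied.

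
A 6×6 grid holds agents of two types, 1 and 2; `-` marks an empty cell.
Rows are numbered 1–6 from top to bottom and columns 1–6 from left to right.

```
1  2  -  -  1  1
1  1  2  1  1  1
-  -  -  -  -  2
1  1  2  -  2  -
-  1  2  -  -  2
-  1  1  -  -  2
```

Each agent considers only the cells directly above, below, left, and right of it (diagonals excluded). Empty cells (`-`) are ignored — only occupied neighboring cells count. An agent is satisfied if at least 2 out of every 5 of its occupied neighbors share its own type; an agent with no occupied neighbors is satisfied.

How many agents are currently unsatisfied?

5

Row 1: (1,1)1 1/2 ✓ · (1,2)2 0/2 ✗ · (1,5)1 2/2 ✓ · (1,6)1 2/2 ✓
Row 2: (2,1)1 2/2 ✓ · (2,2)1 1/3 ✗ · (2,3)2 0/2 ✗ · (2,4)1 1/2 ✓ · (2,5)1 3/3 ✓ · (2,6)1 2/3 ✓
Row 3: (3,6)2 0/1 ✗
Row 4: (4,1)1 1/1 ✓ · (4,2)1 2/3 ✓ · (4,3)2 1/2 ✓ · (4,5)2 0/0 ✓
Row 5: (5,2)1 2/3 ✓ · (5,3)2 1/3 ✗ · (5,6)2 1/1 ✓
Row 6: (6,2)1 2/2 ✓ · (6,3)1 1/2 ✓ · (6,6)2 1/1 ✓
Unsatisfied: (1,2), (2,2), (2,3), (3,6), (5,3) — 5 in total.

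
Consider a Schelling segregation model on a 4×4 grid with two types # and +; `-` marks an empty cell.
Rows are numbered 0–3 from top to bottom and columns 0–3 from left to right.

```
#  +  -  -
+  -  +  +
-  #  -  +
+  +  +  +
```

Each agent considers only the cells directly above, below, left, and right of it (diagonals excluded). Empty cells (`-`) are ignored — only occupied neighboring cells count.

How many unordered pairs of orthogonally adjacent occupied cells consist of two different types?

Scan each occupied cell's neighbors to the right and below so each pair is counted once.
Row 0: #(0,0)–+(0,1)≠ #(0,0)–+(1,0)≠  → 2/2 unlike.
Row 1: +(1,2)–+(1,3)= +(1,3)–+(2,3)=  → 0/2 unlike.
Row 2: #(2,1)–+(3,1)≠ +(2,3)–+(3,3)=  → 1/2 unlike.
Row 3: +(3,0)–+(3,1)= +(3,1)–+(3,2)= +(3,2)–+(3,3)=  → 0/3 unlike.
Total adjacent occupied pairs: 9; unlike-type pairs: 3.

3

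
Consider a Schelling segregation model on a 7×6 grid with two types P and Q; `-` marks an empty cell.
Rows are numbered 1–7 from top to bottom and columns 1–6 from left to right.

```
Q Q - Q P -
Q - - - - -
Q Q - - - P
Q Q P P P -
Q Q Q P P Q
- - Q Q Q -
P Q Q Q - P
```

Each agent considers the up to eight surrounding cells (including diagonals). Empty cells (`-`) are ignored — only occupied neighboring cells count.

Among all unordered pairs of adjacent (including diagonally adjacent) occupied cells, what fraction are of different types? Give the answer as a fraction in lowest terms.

Scan each occupied cell's neighbors to the right and below (and the two forward diagonals) so each pair is counted once.
Row 1: Q(1,1)–Q(1,2)= Q(1,1)–Q(2,1)= Q(1,2)–Q(2,1)= Q(1,4)–P(1,5)≠  → 1/4 unlike.
Row 2: Q(2,1)–Q(3,1)= Q(2,1)–Q(3,2)=  → 0/2 unlike.
Row 3: Q(3,1)–Q(3,2)= Q(3,1)–Q(4,1)= Q(3,1)–Q(4,2)= Q(3,2)–Q(4,2)= Q(3,2)–P(4,3)≠ Q(3,2)–Q(4,1)= P(3,6)–P(4,5)=  → 1/7 unlike.
Row 4: Q(4,1)–Q(4,2)= Q(4,1)–Q(5,1)= Q(4,1)–Q(5,2)= Q(4,2)–P(4,3)≠ Q(4,2)–Q(5,2)= Q(4,2)–Q(5,3)= Q(4,2)–Q(5,1)= P(4,3)–P(4,4)= P(4,3)–Q(5,3)≠ P(4,3)–P(5,4)= P(4,3)–Q(5,2)≠ P(4,4)–P(4,5)= P(4,4)–P(5,4)= P(4,4)–P(5,5)= P(4,4)–Q(5,3)≠ P(4,5)–P(5,5)= P(4,5)–Q(5,6)≠ P(4,5)–P(5,4)=  → 5/18 unlike.
Row 5: Q(5,1)–Q(5,2)= Q(5,2)–Q(5,3)= Q(5,2)–Q(6,3)= Q(5,3)–P(5,4)≠ Q(5,3)–Q(6,3)= Q(5,3)–Q(6,4)= P(5,4)–P(5,5)= P(5,4)–Q(6,4)≠ P(5,4)–Q(6,5)≠ P(5,4)–Q(6,3)≠ P(5,5)–Q(5,6)≠ P(5,5)–Q(6,5)≠ P(5,5)–Q(6,4)≠ Q(5,6)–Q(6,5)=  → 7/14 unlike.
Row 6: Q(6,3)–Q(6,4)= Q(6,3)–Q(7,3)= Q(6,3)–Q(7,4)= Q(6,3)–Q(7,2)= Q(6,4)–Q(6,5)= Q(6,4)–Q(7,4)= Q(6,4)–Q(7,3)= Q(6,5)–P(7,6)≠ Q(6,5)–Q(7,4)=  → 1/9 unlike.
Row 7: P(7,1)–Q(7,2)≠ Q(7,2)–Q(7,3)= Q(7,3)–Q(7,4)=  → 1/3 unlike.
Total adjacent occupied pairs: 57; unlike-type pairs: 16.
16/57 is already in lowest terms.

16/57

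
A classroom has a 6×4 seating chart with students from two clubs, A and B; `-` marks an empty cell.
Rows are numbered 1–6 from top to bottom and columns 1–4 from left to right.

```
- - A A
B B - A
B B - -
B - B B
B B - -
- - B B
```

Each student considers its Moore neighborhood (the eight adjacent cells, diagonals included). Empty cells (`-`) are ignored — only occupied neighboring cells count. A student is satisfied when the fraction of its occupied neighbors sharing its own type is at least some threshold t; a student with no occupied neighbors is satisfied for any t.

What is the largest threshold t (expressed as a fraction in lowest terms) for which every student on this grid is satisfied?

2/3

(1,3)A 2/3
(1,4)A 2/2
(2,1)B 3/3
(2,2)B 3/4
(2,4)A 2/2
(3,1)B 4/4
(3,2)B 5/5
(4,1)B 4/4
(4,3)B 3/3
(4,4)B 1/1
(5,1)B 2/2
(5,2)B 4/4
(6,3)B 2/2
(6,4)B 1/1
The smallest same-type fraction is 2/3 at (1,3), which reduces to 2/3. Any threshold above that leaves this student unsatisfied.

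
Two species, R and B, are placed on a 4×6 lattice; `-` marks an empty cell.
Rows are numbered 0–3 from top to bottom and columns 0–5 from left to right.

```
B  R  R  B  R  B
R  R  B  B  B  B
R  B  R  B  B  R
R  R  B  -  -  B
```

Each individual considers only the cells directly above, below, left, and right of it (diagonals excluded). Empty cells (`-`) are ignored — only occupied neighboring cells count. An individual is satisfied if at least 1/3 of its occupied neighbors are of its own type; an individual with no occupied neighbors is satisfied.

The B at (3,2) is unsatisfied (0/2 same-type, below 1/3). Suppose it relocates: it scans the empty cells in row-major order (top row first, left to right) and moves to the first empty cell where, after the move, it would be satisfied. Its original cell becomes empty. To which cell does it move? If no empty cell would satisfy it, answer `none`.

Vacating (3,2). Empty cells in order:
  (3,3): 1/1 same-type → satisfied — stop here.

(3,3)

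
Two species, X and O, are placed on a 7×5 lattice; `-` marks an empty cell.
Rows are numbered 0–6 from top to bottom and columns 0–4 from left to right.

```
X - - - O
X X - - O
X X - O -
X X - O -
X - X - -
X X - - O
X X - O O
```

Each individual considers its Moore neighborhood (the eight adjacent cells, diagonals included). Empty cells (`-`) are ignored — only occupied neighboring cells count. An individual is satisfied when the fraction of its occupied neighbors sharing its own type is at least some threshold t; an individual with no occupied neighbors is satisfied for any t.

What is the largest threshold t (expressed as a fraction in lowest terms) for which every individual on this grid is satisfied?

Row 0: (0,0)X 2/2 · (0,4)O 1/1
Row 1: (1,0)X 4/4 · (1,1)X 4/4 · (1,4)O 2/2
Row 2: (2,0)X 5/5 · (2,1)X 5/5 · (2,3)O 2/2
Row 3: (3,0)X 4/4 · (3,1)X 5/5 · (3,3)O 1/2
Row 4: (4,0)X 4/4 · (4,2)X 2/3
Row 5: (5,0)X 4/4 · (5,1)X 5/5 · (5,4)O 2/2
Row 6: (6,0)X 3/3 · (6,1)X 3/3 · (6,3)O 2/2 · (6,4)O 2/2
The smallest same-type fraction is 1/2 at (3,3), which reduces to 1/2. Any threshold above that leaves this individual unsatisfied.

1/2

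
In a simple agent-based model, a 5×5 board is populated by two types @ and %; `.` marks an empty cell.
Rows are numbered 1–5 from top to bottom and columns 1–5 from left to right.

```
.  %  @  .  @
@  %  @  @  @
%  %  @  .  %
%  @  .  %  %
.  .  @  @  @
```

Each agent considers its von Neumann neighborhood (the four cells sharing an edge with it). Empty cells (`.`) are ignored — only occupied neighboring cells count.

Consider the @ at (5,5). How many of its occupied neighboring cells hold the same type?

1

Occupied neighbors of (5,5): (4,5)=%, (5,4)=@.
Same type (@): 1 of 2.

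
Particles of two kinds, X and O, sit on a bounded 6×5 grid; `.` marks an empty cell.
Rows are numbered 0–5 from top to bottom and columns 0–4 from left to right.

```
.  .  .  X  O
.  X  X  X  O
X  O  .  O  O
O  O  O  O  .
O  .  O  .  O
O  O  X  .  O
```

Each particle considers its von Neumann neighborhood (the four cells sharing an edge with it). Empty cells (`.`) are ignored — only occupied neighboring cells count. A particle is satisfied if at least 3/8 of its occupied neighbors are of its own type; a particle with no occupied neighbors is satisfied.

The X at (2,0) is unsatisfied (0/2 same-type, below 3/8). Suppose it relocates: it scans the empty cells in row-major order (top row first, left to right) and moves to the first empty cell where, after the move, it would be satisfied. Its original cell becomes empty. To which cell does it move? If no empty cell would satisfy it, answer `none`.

Vacating (2,0). Empty cells in order:
  (0,0): 0/0 same-type → satisfied — stop here.

(0,0)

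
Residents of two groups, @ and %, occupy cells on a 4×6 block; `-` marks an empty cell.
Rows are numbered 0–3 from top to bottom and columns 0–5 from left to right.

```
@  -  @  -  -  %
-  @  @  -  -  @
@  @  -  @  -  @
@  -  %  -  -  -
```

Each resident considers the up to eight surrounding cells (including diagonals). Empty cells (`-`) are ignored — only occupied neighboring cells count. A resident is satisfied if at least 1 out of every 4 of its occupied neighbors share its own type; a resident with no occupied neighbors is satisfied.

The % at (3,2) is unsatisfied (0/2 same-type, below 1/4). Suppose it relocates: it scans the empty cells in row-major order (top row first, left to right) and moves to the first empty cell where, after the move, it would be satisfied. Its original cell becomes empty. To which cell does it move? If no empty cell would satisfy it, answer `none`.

Vacating (3,2). Empty cells in order:
  (0,1): 0/4 same-type → still unsatisfied.
  (0,3): 0/2 same-type → still unsatisfied.
  (0,4): 1/2 same-type → satisfied — stop here.

(0,4)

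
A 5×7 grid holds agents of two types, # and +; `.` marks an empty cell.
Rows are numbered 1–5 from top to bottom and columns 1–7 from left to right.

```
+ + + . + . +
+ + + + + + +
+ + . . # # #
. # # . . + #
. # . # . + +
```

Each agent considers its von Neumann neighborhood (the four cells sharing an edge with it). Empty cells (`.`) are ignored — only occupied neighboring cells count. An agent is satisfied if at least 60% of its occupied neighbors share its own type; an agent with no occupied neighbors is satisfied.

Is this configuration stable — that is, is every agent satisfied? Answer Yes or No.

(1,1)+ 2/2 ✓
(1,2)+ 3/3 ✓
(1,3)+ 2/2 ✓
(1,5)+ 1/1 ✓
(1,7)+ 1/1 ✓
(2,1)+ 3/3 ✓
(2,2)+ 4/4 ✓
(2,3)+ 3/3 ✓
(2,4)+ 2/2 ✓
(2,5)+ 3/4 ✓
(2,6)+ 2/3 ✓
(2,7)+ 2/3 ✓
(3,1)+ 2/2 ✓
(3,2)+ 2/3 ✓
(3,5)# 1/2 ✗
(3,6)# 2/4 ✗
(3,7)# 2/3 ✓
(4,2)# 2/3 ✓
(4,3)# 1/1 ✓
(4,6)+ 1/3 ✗
(4,7)# 1/3 ✗
(5,2)# 1/1 ✓
(5,4)# 0/0 ✓
(5,6)+ 2/2 ✓
(5,7)+ 1/2 ✗
For instance (3,5) has only 1/2 same-type neighbors, below 3/5.

No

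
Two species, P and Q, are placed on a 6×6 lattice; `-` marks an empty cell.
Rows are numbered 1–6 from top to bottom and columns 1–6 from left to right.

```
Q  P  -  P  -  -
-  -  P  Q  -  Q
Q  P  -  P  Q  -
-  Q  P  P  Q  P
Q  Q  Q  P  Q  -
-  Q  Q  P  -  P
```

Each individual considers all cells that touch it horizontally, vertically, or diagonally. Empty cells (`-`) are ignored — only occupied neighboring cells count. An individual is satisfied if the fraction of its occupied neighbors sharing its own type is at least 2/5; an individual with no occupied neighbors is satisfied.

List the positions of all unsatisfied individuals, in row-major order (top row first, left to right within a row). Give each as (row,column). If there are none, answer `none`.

(1,1)Q 0/1 not
(1,2)P 1/2 satisfied
(1,4)P 1/2 satisfied
(2,3)P 4/5 satisfied
(2,4)Q 1/4 not
(2,6)Q 1/1 satisfied
(3,1)Q 1/2 satisfied
(3,2)P 2/4 satisfied
(3,4)P 3/6 satisfied
(3,5)Q 3/6 satisfied
(4,2)Q 4/6 satisfied
(4,3)P 4/7 satisfied
(4,4)P 3/7 satisfied
(4,5)Q 2/6 not
(4,6)P 0/3 not
(5,1)Q 3/3 satisfied
(5,2)Q 5/6 satisfied
(5,3)Q 4/8 satisfied
(5,4)P 3/7 satisfied
(5,5)Q 1/6 not
(6,2)Q 4/4 satisfied
(6,3)Q 3/5 satisfied
(6,4)P 1/4 not
(6,6)P 0/1 not

(1,1), (2,4), (4,5), (4,6), (5,5), (6,4), (6,6)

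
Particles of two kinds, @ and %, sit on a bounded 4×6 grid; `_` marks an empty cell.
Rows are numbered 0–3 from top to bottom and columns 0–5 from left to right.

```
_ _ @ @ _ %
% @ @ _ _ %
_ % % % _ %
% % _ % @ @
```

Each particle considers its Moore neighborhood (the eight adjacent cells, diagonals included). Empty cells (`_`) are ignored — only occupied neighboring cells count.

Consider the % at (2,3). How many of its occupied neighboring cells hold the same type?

Occupied neighbors of (2,3): (1,2)=@, (2,2)=%, (3,3)=%, (3,4)=@.
Same type (%): 2 of 4.

2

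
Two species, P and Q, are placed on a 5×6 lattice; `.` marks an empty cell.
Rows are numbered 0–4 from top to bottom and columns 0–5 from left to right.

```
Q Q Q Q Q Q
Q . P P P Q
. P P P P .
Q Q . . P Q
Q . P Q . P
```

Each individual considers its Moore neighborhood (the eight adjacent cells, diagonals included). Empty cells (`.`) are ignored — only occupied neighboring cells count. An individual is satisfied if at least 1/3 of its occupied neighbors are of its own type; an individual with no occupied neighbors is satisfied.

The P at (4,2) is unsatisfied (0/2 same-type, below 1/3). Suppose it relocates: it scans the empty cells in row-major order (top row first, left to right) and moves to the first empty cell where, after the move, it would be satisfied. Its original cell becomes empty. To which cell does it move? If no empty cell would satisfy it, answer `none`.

Vacating (4,2). Empty cells in order:
  (1,1): 3/7 same-type → satisfied — stop here.

(1,1)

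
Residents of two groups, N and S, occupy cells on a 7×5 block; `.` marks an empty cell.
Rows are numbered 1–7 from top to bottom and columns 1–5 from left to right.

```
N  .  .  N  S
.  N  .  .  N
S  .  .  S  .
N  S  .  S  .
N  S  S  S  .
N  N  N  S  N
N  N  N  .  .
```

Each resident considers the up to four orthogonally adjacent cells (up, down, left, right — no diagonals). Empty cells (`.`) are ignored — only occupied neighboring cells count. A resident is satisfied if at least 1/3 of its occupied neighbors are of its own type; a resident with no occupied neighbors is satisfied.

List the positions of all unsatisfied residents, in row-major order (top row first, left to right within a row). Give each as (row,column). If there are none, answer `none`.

Row 1: (1,1)N 0/0 satisfied · (1,4)N 0/1 not · (1,5)S 0/2 not
Row 2: (2,2)N 0/0 satisfied · (2,5)N 0/1 not
Row 3: (3,1)S 0/1 not · (3,4)S 1/1 satisfied
Row 4: (4,1)N 1/3 satisfied · (4,2)S 1/2 satisfied · (4,4)S 2/2 satisfied
Row 5: (5,1)N 2/3 satisfied · (5,2)S 2/4 satisfied · (5,3)S 2/3 satisfied · (5,4)S 3/3 satisfied
Row 6: (6,1)N 3/3 satisfied · (6,2)N 3/4 satisfied · (6,3)N 2/4 satisfied · (6,4)S 1/3 satisfied · (6,5)N 0/1 not
Row 7: (7,1)N 2/2 satisfied · (7,2)N 3/3 satisfied · (7,3)N 2/2 satisfied

(1,4), (1,5), (2,5), (3,1), (6,5)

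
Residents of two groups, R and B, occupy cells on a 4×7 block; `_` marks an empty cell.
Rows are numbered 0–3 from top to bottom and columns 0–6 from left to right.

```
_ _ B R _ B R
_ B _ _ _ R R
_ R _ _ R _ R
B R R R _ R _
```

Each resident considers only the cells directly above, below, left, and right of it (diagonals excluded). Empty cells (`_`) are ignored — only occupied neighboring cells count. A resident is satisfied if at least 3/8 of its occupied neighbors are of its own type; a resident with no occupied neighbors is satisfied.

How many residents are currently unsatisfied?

5

Row 0: (0,2)B 0/1 ✗ · (0,3)R 0/1 ✗ · (0,5)B 0/2 ✗ · (0,6)R 1/2 ✓
Row 1: (1,1)B 0/1 ✗ · (1,5)R 1/2 ✓ · (1,6)R 3/3 ✓
Row 2: (2,1)R 1/2 ✓ · (2,4)R 0/0 ✓ · (2,6)R 1/1 ✓
Row 3: (3,0)B 0/1 ✗ · (3,1)R 2/3 ✓ · (3,2)R 2/2 ✓ · (3,3)R 1/1 ✓ · (3,5)R 0/0 ✓
Unsatisfied: (0,2), (0,3), (0,5), (1,1), (3,0) — 5 in total.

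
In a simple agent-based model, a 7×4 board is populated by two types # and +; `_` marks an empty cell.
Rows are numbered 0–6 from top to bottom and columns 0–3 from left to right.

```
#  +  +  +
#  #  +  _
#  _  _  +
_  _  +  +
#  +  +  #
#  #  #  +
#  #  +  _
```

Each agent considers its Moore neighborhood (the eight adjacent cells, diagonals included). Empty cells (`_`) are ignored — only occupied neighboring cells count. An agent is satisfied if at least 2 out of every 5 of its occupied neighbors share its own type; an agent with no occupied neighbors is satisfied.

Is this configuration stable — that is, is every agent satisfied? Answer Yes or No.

No

Row 0: (0,0)# 2/3 ok · (0,1)+ 2/5 ok · (0,2)+ 3/4 ok · (0,3)+ 2/2 ok
Row 1: (1,0)# 3/4 ok · (1,1)# 3/6 ok · (1,2)+ 4/5 ok
Row 2: (2,0)# 2/2 ok · (2,3)+ 3/3 ok
Row 3: (3,2)+ 4/5 ok · (3,3)+ 3/4 ok
Row 4: (4,0)# 2/3 ok · (4,1)+ 2/6 unhappy · (4,2)+ 4/7 ok · (4,3)# 1/5 unhappy
Row 5: (5,0)# 4/5 ok · (5,1)# 5/8 ok · (5,2)# 3/7 ok · (5,3)+ 2/4 ok
Row 6: (6,0)# 3/3 ok · (6,1)# 4/5 ok · (6,2)+ 1/4 unhappy
For instance (4,1) has only 2/6 same-type neighbors, below 2/5.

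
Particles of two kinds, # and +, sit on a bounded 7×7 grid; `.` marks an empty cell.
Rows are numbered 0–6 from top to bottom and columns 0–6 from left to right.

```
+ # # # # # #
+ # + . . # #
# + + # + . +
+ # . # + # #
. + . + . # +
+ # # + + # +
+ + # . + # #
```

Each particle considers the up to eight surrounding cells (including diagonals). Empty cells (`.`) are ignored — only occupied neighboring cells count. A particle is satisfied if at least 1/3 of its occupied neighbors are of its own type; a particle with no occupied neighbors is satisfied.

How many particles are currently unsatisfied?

8

Row 0: (0,0)+ 1/3 ✓ · (0,1)# 2/5 ✓ · (0,2)# 3/4 ✓ · (0,3)# 2/3 ✓ · (0,4)# 3/3 ✓ · (0,5)# 4/4 ✓ · (0,6)# 3/3 ✓
Row 1: (1,0)+ 2/5 ✓ · (1,1)# 3/8 ✓ · (1,2)+ 2/7 ✗ · (1,5)# 4/6 ✓ · (1,6)# 3/4 ✓
Row 2: (2,0)# 2/5 ✓ · (2,1)+ 4/7 ✓ · (2,2)+ 2/6 ✓ · (2,3)# 1/5 ✗ · (2,4)+ 1/5 ✗ · (2,6)+ 0/4 ✗
Row 3: (3,0)+ 2/4 ✓ · (3,1)# 1/5 ✗ · (3,3)# 1/5 ✗ · (3,4)+ 2/6 ✓ · (3,5)# 2/6 ✓ · (3,6)# 2/4 ✓
Row 4: (4,1)+ 2/5 ✓ · (4,3)+ 3/5 ✓ · (4,5)# 3/7 ✓ · (4,6)+ 1/5 ✗
Row 5: (5,0)+ 3/4 ✓ · (5,1)# 2/6 ✓ · (5,2)# 2/6 ✓ · (5,3)+ 3/5 ✓ · (5,4)+ 3/6 ✓ · (5,5)# 3/7 ✓ · (5,6)+ 1/5 ✗
Row 6: (6,0)+ 2/3 ✓ · (6,1)+ 2/5 ✓ · (6,2)# 2/4 ✓ · (6,4)+ 2/4 ✓ · (6,5)# 2/5 ✓ · (6,6)# 2/3 ✓
Unsatisfied: (1,2), (2,3), (2,4), (2,6), (3,1), (3,3), (4,6), (5,6) — 8 in total.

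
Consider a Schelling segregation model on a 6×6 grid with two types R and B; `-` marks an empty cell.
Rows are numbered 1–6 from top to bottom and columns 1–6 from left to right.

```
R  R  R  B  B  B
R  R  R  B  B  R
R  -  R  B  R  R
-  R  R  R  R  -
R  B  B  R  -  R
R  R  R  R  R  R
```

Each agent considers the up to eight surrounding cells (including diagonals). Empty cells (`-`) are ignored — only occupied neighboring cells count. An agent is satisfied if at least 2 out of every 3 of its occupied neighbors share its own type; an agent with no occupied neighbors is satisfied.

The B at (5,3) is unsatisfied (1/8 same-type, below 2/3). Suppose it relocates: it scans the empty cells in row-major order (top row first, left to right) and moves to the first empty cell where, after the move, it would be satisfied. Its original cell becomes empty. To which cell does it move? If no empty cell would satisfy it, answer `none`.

none

Vacating (5,3). Empty cells in order:
  (3,2): 0/7 same-type → still unsatisfied.
  (4,1): 1/4 same-type → still unsatisfied.
  (4,6): 0/4 same-type → still unsatisfied.
  (5,5): 0/7 same-type → still unsatisfied.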